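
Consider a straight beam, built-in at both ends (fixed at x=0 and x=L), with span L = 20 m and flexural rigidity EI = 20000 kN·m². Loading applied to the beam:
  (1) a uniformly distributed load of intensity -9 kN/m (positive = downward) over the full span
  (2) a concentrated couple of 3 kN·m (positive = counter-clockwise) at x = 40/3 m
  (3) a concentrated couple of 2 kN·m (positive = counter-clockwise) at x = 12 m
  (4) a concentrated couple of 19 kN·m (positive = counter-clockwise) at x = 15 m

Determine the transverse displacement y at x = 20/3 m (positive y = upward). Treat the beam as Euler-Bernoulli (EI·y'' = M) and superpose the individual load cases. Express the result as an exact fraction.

y(20/3) = 464023/3240000 m

Load 1 — uniform load w=-9 kN/m over full span:
  y_1 = -wx²(L-x)²/(24EI) = -(-9)·(20/3)²·(20-(20/3))²/(24·20000) = 4/27 m
Load 2 — applied couple M₀=3 kN·m at a=40/3 m (b=L-a=20/3):
  y_2 = (R_Ax³/6 - M_Ax²/2)/EI  [x≤a] with R_A=1/5, M_A=1 = ((1/5)·(20/3)³/6 - 1·(20/3)²/2)/20000 = -1/1620 m
Load 3 — applied couple M₀=2 kN·m at a=12 m (b=L-a=8):
  y_3 = (R_Ax³/6 - M_Ax²/2)/EI  [x≤a] with R_A=18/125, M_A=16/25 = ((18/125)·(20/3)³/6 - (16/25)·(20/3)²/2)/20000 = -2/5625 m
Load 4 — applied couple M₀=19 kN·m at a=15 m (b=L-a=5):
  y_4 = (R_Ax³/6 - M_Ax²/2)/EI  [x≤a] with R_A=171/160, M_A=95/16 = ((171/160)·(20/3)³/6 - (95/16)·(20/3)²/2)/20000 = -19/4800 m
Superposition: y = Σ y_i = 464023/3240000 m ≈ 0.143217 m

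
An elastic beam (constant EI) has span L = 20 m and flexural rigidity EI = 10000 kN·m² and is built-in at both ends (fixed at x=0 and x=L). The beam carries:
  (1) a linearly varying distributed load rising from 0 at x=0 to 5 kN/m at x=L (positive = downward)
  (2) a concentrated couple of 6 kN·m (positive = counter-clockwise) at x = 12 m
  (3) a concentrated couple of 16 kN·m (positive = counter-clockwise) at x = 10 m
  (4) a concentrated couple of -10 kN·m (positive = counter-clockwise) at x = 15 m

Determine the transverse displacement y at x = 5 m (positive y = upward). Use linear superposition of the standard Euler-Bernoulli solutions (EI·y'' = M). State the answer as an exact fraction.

Load 1 — triangular load w₀=5 kN/m (0→w₀ over full span):
  y_1 = -w₀x²(L-x)²(x+2L)/(120LEI) = -5·5²·(20-5)²·(5+2·20)/(120·20·10000) = -27/512 m
Load 2 — applied couple M₀=6 kN·m at a=12 m (b=L-a=8):
  y_2 = (R_Ax³/6 - M_Ax²/2)/EI  [x≤a] with R_A=54/125, M_A=48/25 = ((54/125)·5³/6 - (48/25)·5²/2)/10000 = -3/2000 m
Load 3 — applied couple M₀=16 kN·m at a=10 m (b=L-a=10):
  y_3 = (R_Ax³/6 - M_Ax²/2)/EI  [x≤a] with R_A=6/5, M_A=4 = ((6/5)·5³/6 - 4·5²/2)/10000 = -1/400 m
Load 4 — applied couple M₀=-10 kN·m at a=15 m (b=L-a=5):
  y_4 = (R_Ax³/6 - M_Ax²/2)/EI  [x≤a] with R_A=-9/16, M_A=-25/8 = ((-9/16)·5³/6 - (-25/8)·5²/2)/10000 = 7/2560 m
Superposition: y = Σ y_i = -27/500 m ≈ -0.054000 m

y(5) = -27/500 m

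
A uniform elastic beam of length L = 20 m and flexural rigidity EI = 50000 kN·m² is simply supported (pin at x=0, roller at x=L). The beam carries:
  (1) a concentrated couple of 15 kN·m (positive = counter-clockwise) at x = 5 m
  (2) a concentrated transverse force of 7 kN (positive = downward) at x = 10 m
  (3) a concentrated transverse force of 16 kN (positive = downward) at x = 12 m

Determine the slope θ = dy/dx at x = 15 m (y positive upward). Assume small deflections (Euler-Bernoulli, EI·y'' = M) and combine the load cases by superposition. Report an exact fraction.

θ(15) = 487/62500 rad

Load 1 — applied couple M₀=15 kN·m at a=5 m (b=L-a=15):
  θ_1 = (M₀x²/(2L)-M₀(x-a)+C₁)/EI  [x>a] with C₁=M₀(3b²-L²)/(6L)=275/8 = (15·15²/(2·20)-15·(15-5)+(275/8))/50000 = -1/1600 rad
Load 2 — point force P=7 kN at a=10 m (b=L-a=10):
  θ_2 = -Pa(2L²-6Lx+3x²+a²)/(6LEI)  [x>a] = -7·10·(2·20²-6·20·15+3·15²+10²)/(6·20·50000) = 21/8000 rad
Load 3 — point force P=16 kN at a=12 m (b=L-a=8):
  θ_3 = -Pa(2L²-6Lx+3x²+a²)/(6LEI)  [x>a] = -16·12·(2·20²-6·20·15+3·15²+12²)/(6·20·50000) = 181/31250 rad
Superposition: θ = Σ θ_i = 487/62500 rad ≈ 0.007792 rad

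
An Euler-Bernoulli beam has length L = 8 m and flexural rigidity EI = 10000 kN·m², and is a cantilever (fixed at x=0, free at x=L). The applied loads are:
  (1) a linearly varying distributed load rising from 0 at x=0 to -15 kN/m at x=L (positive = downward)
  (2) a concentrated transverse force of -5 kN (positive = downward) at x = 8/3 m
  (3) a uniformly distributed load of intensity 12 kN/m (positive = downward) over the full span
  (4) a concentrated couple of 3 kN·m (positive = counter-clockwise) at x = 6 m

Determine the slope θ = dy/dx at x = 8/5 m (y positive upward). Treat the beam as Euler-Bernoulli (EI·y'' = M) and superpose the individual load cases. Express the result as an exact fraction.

Load 1 — triangular load w₀=-15 kN/m (0→w₀ over full span):
  θ_1 = (w₀Lx²/4-w₀L²x/3-w₀x⁴/(24L))/EI = ((-15)·8·(8/5)²/4-(-15)·8²·(8/5)/3-(-15)·(8/5)⁴/(24·8))/10000 = 3404/78125 rad
Load 2 — point force P=-5 kN at a=8/3 m (b=L-a=16/3):
  θ_2 = -Px(2a-x)/(2EI)  [x≤a] = -(-5)·(8/5)·(2·(8/3)-(8/5))/(2·10000) = 14/9375 rad
Load 3 — uniform load w=12 kN/m over full span:
  θ_3 = -wx(x²-3Lx+3L²)/(6EI) = -12·(8/5)·((8/5)²-3·8·(8/5)+3·8²)/(6·10000) = -3904/78125 rad
Load 4 — applied couple M₀=3 kN·m at a=6 m (b=L-a=2):
  θ_4 = M₀x/EI  [x≤a] = 3·(8/5)/10000 = 3/6250 rad
Superposition: θ = Σ θ_i = -83/18750 rad ≈ -0.004427 rad

θ(8/5) = -83/18750 rad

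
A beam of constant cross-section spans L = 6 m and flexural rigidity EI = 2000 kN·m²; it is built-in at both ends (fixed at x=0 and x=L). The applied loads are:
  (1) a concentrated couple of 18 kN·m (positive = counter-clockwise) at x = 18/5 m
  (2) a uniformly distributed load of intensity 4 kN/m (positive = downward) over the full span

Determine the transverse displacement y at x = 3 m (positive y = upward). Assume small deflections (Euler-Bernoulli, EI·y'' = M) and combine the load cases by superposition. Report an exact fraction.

Load 1 — applied couple M₀=18 kN·m at a=18/5 m (b=L-a=12/5):
  y_1 = (R_Ax³/6 - M_Ax²/2)/EI  [x≤a] with R_A=108/25, M_A=144/25 = ((108/25)·3³/6 - (144/25)·3²/2)/2000 = -81/25000 m
Load 2 — uniform load w=4 kN/m over full span:
  y_2 = -wx²(L-x)²/(24EI) = -4·3²·(6-3)²/(24·2000) = -27/4000 m
Superposition: y = Σ y_i = -999/100000 m ≈ -0.009990 m

y(3) = -999/100000 m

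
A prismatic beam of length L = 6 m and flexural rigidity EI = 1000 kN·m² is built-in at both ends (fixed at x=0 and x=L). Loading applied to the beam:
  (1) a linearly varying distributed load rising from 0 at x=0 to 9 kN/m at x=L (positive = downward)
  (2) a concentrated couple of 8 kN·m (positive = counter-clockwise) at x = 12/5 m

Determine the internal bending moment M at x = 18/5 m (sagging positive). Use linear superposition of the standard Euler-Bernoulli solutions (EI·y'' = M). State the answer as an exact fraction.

M(18/5) = 581/125 kN·m

Load 1 — triangular load w₀=9 kN/m (0→w₀ over full span):
  M_1 = 3w₀Lx/20 - w₀L²/30 - w₀x³/(6L) = 3·9·6·(18/5)/20 - 9·6²/30 - 9·(18/5)³/(6·6) = 837/125 kN·m
Load 2 — applied couple M₀=8 kN·m at a=12/5 m (b=L-a=18/5):
  M_2 = R_Ax - M_A - M₀  [x>a] with R_A=48/25, M_A=24/25 = (48/25)·(18/5) - (24/25) - 8 = -256/125 kN·m
Superposition: M = Σ M_i = 581/125 kN·m ≈ 4.648000 kN·m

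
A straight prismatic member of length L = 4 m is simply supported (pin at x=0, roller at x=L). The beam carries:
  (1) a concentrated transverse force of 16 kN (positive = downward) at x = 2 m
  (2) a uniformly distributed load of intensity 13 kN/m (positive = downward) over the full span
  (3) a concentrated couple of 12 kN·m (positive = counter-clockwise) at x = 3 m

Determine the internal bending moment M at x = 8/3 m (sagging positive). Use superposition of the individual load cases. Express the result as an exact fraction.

Load 1 — point force P=16 kN at a=2 m (b=L-a=2):
  M_1 = Pa(L-x)/L  [x>a] = 16·2·(4-(8/3))/4 = 32/3 kN·m
Load 2 — uniform load w=13 kN/m over full span:
  M_2 = wx(L-x)/2 = 13·(8/3)·(4-(8/3))/2 = 208/9 kN·m
Load 3 — applied couple M₀=12 kN·m at a=3 m (b=L-a=1):
  M_3 = M₀x/L  [x≤a] = 12·(8/3)/4 = 8 kN·m
Superposition: M = Σ M_i = 376/9 kN·m ≈ 41.777778 kN·m

M(8/3) = 376/9 kN·m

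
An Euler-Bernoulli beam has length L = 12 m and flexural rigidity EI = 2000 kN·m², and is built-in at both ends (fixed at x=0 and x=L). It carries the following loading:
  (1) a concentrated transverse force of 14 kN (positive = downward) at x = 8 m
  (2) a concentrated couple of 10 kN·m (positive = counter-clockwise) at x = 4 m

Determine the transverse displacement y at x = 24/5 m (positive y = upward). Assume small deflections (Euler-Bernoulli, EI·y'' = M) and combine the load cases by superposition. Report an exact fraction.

Load 1 — point force P=14 kN at a=8 m (b=L-a=4):
  y_1 = -Pb²x²(3aL-(3a+b)x)/(6L³EI)  [x≤a] = -14·4²·(24/5)²·(3·8·12-(3·8+4)·(24/5))/(6·12³·2000) = -1792/46875 m
Load 2 — applied couple M₀=10 kN·m at a=4 m (b=L-a=8):
  y_2 = (R_Ax³/6 - M_Ax²/2 - M₀(x-a)²/2)/EI  [x>a] with R_A=10/9, M_A=0 = ((10/9)·(24/5)³/6 - 0·(24/5)²/2 - 10·((24/5)-4)²/2)/2000 = 27/3125 m
Superposition: y = Σ y_i = -1387/46875 m ≈ -0.029589 m

y(24/5) = -1387/46875 m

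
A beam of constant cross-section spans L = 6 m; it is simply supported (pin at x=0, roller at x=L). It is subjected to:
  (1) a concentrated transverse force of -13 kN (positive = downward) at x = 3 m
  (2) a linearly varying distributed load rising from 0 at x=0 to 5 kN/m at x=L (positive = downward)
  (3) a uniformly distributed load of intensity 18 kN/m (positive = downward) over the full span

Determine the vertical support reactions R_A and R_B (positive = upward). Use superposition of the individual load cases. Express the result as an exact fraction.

Load 1 — point force P=-13 kN at a=3 m (b=L-a=3):
  R_A = Pb/L = (-13)·3/6 = -13/2 kN
  R_B = Pa/L = (-13)·3/6 = -13/2 kN
Load 2 — triangular load w₀=5 kN/m (0→w₀ over full span):
  R_A = w₀L/6 = 5·6/6 = 5 kN
  R_B = w₀L/3 = 5·6/3 = 10 kN
Load 3 — uniform load w=18 kN/m over full span:
  R_A = wL/2 = 18·6/2 = 54 kN
  R_B = wL/2 = 18·6/2 = 54 kN
Superposition: R_A = 105/2 kN, R_B = 115/2 kN

R_A = 105/2 kN, R_B = 115/2 kN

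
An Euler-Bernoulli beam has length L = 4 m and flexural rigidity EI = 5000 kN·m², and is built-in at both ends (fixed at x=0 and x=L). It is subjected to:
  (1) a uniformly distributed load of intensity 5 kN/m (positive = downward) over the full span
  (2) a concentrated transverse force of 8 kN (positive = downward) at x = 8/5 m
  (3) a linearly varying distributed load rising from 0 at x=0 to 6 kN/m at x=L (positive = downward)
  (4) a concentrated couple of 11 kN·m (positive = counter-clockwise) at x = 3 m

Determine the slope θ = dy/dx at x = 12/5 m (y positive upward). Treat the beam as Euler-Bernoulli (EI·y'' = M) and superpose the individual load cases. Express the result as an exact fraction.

Load 1 — uniform load w=5 kN/m over full span:
  θ_1 = -wx(L-x)(L-2x)/(12EI) = -5·(12/5)·(4-(12/5))·(4-2·(12/5))/(12·5000) = 4/15625 rad
Load 2 — point force P=8 kN at a=8/5 m (b=L-a=12/5):
  θ_2 = Pa²(L-x)(2bL-(3b+a)(L-x))/(2L³EI)  [x>a] = 8·(8/5)²·(4-(12/5))·(2·(12/5)·4-(3·(12/5)+(8/5))·(4-(12/5)))/(2·4³·5000) = 512/1953125 rad
Load 3 — triangular load w₀=6 kN/m (0→w₀ over full span):
  θ_3 = -w₀(2x(L-x)(L-2x)(x+2L)+x²(L-x)²)/(120LEI) = -6·(2·(12/5)·(4-(12/5))·(4-2·(12/5))·((12/5)+2·4)+(12/5)²·(4-(12/5))²)/(120·4·5000) = 48/390625 rad
Load 4 — applied couple M₀=11 kN·m at a=3 m (b=L-a=1):
  θ_4 = (R_Ax²/2 - M_Ax)/EI  [x≤a] with R_A=99/32, M_A=55/16 = ((99/32)·(12/5)²/2 - (55/16)·(12/5))/5000 = 33/250000 rad
Superposition: θ = Σ θ_i = 24157/31250000 rad ≈ 0.000773 rad

θ(12/5) = 24157/31250000 rad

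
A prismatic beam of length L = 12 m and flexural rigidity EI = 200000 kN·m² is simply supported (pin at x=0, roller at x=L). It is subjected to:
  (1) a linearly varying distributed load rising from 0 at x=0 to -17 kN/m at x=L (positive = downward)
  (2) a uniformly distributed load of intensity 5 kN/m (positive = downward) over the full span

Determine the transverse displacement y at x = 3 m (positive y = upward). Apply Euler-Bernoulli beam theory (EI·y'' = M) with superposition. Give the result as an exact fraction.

y(3) = 19251/6400000 m

Load 1 — triangular load w₀=-17 kN/m (0→w₀ over full span):
  y_1 = -w₀x(7L⁴-10L²x²+3x⁴)/(360LEI) = -(-17)·3·(7·12⁴-10·12²·3²+3·3⁴)/(360·12·200000) = 50031/6400000 m
Load 2 — uniform load w=5 kN/m over full span:
  y_2 = -wx(L³-2Lx²+x³)/(24EI) = -5·3·(12³-2·12·3²+3³)/(24·200000) = -1539/320000 m
Superposition: y = Σ y_i = 19251/6400000 m ≈ 0.003008 m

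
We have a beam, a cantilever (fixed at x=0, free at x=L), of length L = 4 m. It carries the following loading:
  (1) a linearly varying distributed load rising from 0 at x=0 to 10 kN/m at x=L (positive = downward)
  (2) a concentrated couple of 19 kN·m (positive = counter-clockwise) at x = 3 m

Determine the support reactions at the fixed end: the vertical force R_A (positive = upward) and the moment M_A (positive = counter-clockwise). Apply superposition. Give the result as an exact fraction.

Load 1 — triangular load w₀=10 kN/m (0→w₀ over full span):
  R_A = w₀L/2 = 10·4/2 = 20 kN
  M_A = w₀L²/3 = 10·4²/3 = 160/3 kN·m
Load 2 — applied couple M₀=19 kN·m at a=3 m (b=L-a=1):
  R_A = 0 kN
  M_A = -M₀ = -19 kN·m
Superposition: R_A = 20 kN, M_A = 103/3 kN·m

R_A = 20 kN, M_A = 103/3 kN·m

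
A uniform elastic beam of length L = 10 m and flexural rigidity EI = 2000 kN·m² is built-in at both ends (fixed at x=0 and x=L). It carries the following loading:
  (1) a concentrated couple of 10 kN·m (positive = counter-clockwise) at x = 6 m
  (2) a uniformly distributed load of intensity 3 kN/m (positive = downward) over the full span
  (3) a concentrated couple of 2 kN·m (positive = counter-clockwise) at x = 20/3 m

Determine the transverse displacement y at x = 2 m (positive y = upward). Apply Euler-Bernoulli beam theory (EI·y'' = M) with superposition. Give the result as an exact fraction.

y(2) = -2107/112500 m

Load 1 — applied couple M₀=10 kN·m at a=6 m (b=L-a=4):
  y_1 = (R_Ax³/6 - M_Ax²/2)/EI  [x≤a] with R_A=36/25, M_A=16/5 = ((36/25)·2³/6 - (16/5)·2²/2)/2000 = -7/3125 m
Load 2 — uniform load w=3 kN/m over full span:
  y_2 = -wx²(L-x)²/(24EI) = -3·2²·(10-2)²/(24·2000) = -2/125 m
Load 3 — applied couple M₀=2 kN·m at a=20/3 m (b=L-a=10/3):
  y_3 = (R_Ax³/6 - M_Ax²/2)/EI  [x≤a] with R_A=4/15, M_A=2/3 = ((4/15)·2³/6 - (2/3)·2²/2)/2000 = -11/22500 m
Superposition: y = Σ y_i = -2107/112500 m ≈ -0.018729 m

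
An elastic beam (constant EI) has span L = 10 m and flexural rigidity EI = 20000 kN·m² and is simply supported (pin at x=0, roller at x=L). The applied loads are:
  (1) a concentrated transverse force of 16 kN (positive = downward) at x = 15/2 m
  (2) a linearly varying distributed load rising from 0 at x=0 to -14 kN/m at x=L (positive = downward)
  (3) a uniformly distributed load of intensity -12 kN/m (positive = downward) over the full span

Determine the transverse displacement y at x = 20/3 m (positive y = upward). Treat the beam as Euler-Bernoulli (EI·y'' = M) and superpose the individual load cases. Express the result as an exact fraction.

y(20/3) = 5701/58320 m

Load 1 — point force P=16 kN at a=15/2 m (b=L-a=5/2):
  y_1 = -Pbx(L²-b²-x²)/(6LEI)  [x≤a] = -16·(5/2)·(20/3)·(10²-(5/2)²-(20/3)²)/(6·10·20000) = -71/6480 m
Load 2 — triangular load w₀=-14 kN/m (0→w₀ over full span):
  y_2 = -w₀x(7L⁴-10L²x²+3x⁴)/(360LEI) = -(-14)·(20/3)·(7·10⁴-10·10²·(20/3)²+3·(20/3)⁴)/(360·10·20000) = 119/2916 m
Load 3 — uniform load w=-12 kN/m over full span:
  y_3 = -wx(L³-2Lx²+x³)/(24EI) = -(-12)·(20/3)·(10³-2·10·(20/3)²+(20/3)³)/(24·20000) = 11/162 m
Superposition: y = Σ y_i = 5701/58320 m ≈ 0.097754 m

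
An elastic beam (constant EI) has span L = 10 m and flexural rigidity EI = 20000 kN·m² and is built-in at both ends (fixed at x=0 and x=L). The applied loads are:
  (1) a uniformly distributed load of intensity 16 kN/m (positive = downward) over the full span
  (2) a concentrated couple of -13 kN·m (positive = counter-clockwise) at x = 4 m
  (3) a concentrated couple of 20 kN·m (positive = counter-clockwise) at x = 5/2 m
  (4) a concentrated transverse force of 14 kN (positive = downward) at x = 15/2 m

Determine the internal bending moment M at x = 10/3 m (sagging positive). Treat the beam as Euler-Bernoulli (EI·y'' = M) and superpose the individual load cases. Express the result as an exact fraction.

Load 1 — uniform load w=16 kN/m over full span:
  M_1 = wLx/2 - wL²/12 - wx²/2 = 16·10·(10/3)/2 - 16·10²/12 - 16·(10/3)²/2 = 400/9 kN·m
Load 2 — applied couple M₀=-13 kN·m at a=4 m (b=L-a=6):
  M_2 = R_Ax - M_A  [x≤a] with R_A=-234/125, M_A=-39/25 = (-234/125)·(10/3) - (-39/25) = -117/25 kN·m
Load 3 — applied couple M₀=20 kN·m at a=5/2 m (b=L-a=15/2):
  M_3 = R_Ax - M_A - M₀  [x>a] with R_A=9/4, M_A=-15/4 = (9/4)·(10/3) - (-15/4) - 20 = -35/4 kN·m
Load 4 — point force P=14 kN at a=15/2 m (b=L-a=5/2):
  M_4 = Pb²(3a+b)x/L³ - Pab²/L²  [x≤a] = 14·(5/2)²·(3·(15/2)+(5/2))·(10/3)/10³ - 14·(15/2)·(5/2)²/10² = 35/48 kN·m
Superposition: M = Σ M_i = 114277/3600 kN·m ≈ 31.743611 kN·m

M(10/3) = 114277/3600 kN·m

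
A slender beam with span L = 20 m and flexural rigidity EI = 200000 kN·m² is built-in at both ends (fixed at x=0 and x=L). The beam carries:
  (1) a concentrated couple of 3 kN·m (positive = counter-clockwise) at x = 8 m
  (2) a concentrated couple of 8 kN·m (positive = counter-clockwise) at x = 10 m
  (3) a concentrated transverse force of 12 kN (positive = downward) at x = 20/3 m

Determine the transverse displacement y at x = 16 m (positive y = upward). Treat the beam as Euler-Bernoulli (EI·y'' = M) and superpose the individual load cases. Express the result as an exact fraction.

y(16) = -19841/42187500 m

Load 1 — applied couple M₀=3 kN·m at a=8 m (b=L-a=12):
  y_1 = (R_Ax³/6 - M_Ax²/2 - M₀(x-a)²/2)/EI  [x>a] with R_A=27/125, M_A=9/25 = ((27/125)·16³/6 - (9/25)·16²/2 - 3·(16-8)²/2)/200000 = 21/781250 m
Load 2 — applied couple M₀=8 kN·m at a=10 m (b=L-a=10):
  y_2 = (R_Ax³/6 - M_Ax²/2 - M₀(x-a)²/2)/EI  [x>a] with R_A=3/5, M_A=2 = ((3/5)·16³/6 - 2·16²/2 - 8·(16-10)²/2)/200000 = 3/62500 m
Load 3 — point force P=12 kN at a=20/3 m (b=L-a=40/3):
  y_3 = -Pa²(L-x)²(3bL-(3b+a)(L-x))/(6L³EI)  [x>a] = -12·(20/3)²·(20-16)²·(3·(40/3)·20-(3·(40/3)+(20/3))·(20-16))/(6·20³·200000) = -46/84375 m
Superposition: y = Σ y_i = -19841/42187500 m ≈ -0.000470 m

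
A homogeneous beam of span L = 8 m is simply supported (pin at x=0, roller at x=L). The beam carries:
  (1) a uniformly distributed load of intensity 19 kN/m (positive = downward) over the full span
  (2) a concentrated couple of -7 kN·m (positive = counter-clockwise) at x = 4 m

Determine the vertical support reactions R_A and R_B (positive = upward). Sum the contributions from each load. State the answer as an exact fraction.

R_A = 601/8 kN, R_B = 615/8 kN

Load 1 — uniform load w=19 kN/m over full span:
  R_A = wL/2 = 19·8/2 = 76 kN
  R_B = wL/2 = 19·8/2 = 76 kN
Load 2 — applied couple M₀=-7 kN·m at a=4 m (b=L-a=4):
  R_A = M₀/L = (-7)/8 = -7/8 kN
  R_B = -M₀/L = -(-7)/8 = 7/8 kN
Superposition: R_A = 601/8 kN, R_B = 615/8 kN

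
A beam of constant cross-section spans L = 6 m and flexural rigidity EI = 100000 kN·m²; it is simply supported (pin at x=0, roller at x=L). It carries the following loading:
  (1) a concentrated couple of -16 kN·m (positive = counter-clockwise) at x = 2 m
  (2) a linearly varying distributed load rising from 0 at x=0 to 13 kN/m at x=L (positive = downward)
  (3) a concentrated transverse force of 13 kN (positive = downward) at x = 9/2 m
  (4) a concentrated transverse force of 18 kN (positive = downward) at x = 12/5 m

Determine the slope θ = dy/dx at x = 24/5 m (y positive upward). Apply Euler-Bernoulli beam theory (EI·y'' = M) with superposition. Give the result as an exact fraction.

Load 1 — applied couple M₀=-16 kN·m at a=2 m (b=L-a=4):
  θ_1 = (M₀x²/(2L)-M₀(x-a)+C₁)/EI  [x>a] with C₁=M₀(3b²-L²)/(6L)=-16/3 = ((-16)·(24/5)²/(2·6)-(-16)·((24/5)-2)+(-16/3))/100000 = 41/468750 rad
Load 2 — triangular load w₀=13 kN/m (0→w₀ over full span):
  θ_2 = -w₀(7L⁴-30L²x²+15x⁴)/(360LEI) = -13·(7·6⁴-30·6²·(24/5)²+15·(24/5)⁴)/(360·6·100000) = 29523/62500000 rad
Load 3 — point force P=13 kN at a=9/2 m (b=L-a=3/2):
  θ_3 = -Pa(2L²-6Lx+3x²+a²)/(6LEI)  [x>a] = -13·(9/2)·(2·6²-6·6·(24/5)+3·(24/5)²+(9/2)²)/(6·6·100000) = 14859/80000000 rad
Load 4 — point force P=18 kN at a=12/5 m (b=L-a=18/5):
  θ_4 = -Pa(2L²-6Lx+3x²+a²)/(6LEI)  [x>a] = -18·(12/5)·(2·6²-6·6·(24/5)+3·(24/5)²+(12/5)²)/(6·6·100000) = 243/781250 rad
Superposition: θ = Σ θ_i = 6339673/6000000000 rad ≈ 0.001057 rad

θ(24/5) = 6339673/6000000000 rad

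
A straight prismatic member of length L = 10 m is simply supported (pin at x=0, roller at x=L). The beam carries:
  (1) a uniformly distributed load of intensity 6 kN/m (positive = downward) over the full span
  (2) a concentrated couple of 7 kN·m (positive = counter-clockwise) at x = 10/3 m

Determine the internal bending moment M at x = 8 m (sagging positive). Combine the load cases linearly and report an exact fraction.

M(8) = 233/5 kN·m

Load 1 — uniform load w=6 kN/m over full span:
  M_1 = wx(L-x)/2 = 6·8·(10-8)/2 = 48 kN·m
Load 2 — applied couple M₀=7 kN·m at a=10/3 m (b=L-a=20/3):
  M_2 = M₀x/L - M₀  [x>a] = 7·8/10 - 7 = -7/5 kN·m
Superposition: M = Σ M_i = 233/5 kN·m ≈ 46.600000 kN·m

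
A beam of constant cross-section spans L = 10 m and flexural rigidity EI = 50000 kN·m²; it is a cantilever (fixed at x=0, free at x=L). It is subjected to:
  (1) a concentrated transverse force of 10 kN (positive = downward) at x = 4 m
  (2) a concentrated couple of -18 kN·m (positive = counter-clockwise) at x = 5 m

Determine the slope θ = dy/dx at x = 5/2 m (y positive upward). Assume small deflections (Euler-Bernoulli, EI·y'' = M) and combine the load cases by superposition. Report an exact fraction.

θ(5/2) = -91/40000 rad

Load 1 — point force P=10 kN at a=4 m (b=L-a=6):
  θ_1 = -Px(2a-x)/(2EI)  [x≤a] = -10·(5/2)·(2·4-(5/2))/(2·50000) = -11/8000 rad
Load 2 — applied couple M₀=-18 kN·m at a=5 m (b=L-a=5):
  θ_2 = M₀x/EI  [x≤a] = (-18)·(5/2)/50000 = -9/10000 rad
Superposition: θ = Σ θ_i = -91/40000 rad ≈ -0.002275 rad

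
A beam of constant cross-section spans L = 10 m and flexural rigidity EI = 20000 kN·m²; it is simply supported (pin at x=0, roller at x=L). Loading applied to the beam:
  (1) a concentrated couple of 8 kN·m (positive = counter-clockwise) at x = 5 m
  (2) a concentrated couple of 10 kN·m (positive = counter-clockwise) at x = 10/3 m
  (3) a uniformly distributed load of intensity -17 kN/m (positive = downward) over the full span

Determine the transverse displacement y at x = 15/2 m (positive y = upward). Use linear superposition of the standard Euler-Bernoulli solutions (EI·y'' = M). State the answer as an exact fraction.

y(15/2) = 74123/921600 m

Load 1 — applied couple M₀=8 kN·m at a=5 m (b=L-a=5):
  y_1 = (M₀x³/(6L)-M₀(x-a)²/2+C₁x)/EI  [x>a] with C₁=M₀(3b²-L²)/(6L)=-10/3 = (8·(15/2)³/(6·10)-8·((15/2)-5)²/2+(-10/3)·(15/2))/20000 = 1/3200 m
Load 2 — applied couple M₀=10 kN·m at a=10/3 m (b=L-a=20/3):
  y_2 = (M₀x³/(6L)-M₀(x-a)²/2+C₁x)/EI  [x>a] with C₁=M₀(3b²-L²)/(6L)=50/9 = (10·(15/2)³/(6·10)-10·((15/2)-(10/3))²/2+(50/9)·(15/2))/20000 = 29/23040 m
Load 3 — uniform load w=-17 kN/m over full span:
  y_3 = -wx(L³-2Lx²+x³)/(24EI) = -(-17)·(15/2)·(10³-2·10·(15/2)²+(15/2)³)/(24·20000) = 323/4096 m
Superposition: y = Σ y_i = 74123/921600 m ≈ 0.080429 m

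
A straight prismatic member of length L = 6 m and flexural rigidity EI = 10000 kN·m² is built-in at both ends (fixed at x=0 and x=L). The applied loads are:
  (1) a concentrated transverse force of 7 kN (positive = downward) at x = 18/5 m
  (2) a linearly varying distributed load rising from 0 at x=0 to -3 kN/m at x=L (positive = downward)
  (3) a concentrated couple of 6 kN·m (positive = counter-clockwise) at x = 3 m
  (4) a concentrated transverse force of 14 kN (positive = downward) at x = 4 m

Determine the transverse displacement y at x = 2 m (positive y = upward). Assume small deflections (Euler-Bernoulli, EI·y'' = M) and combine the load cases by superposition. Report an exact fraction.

y(2) = -97709/101250000 m

Load 1 — point force P=7 kN at a=18/5 m (b=L-a=12/5):
  y_1 = -Pb²x²(3aL-(3a+b)x)/(6L³EI)  [x≤a] = -7·(12/5)²·2²·(3·(18/5)·6-(3·(18/5)+(12/5))·2)/(6·6³·10000) = -112/234375 m
Load 2 — triangular load w₀=-3 kN/m (0→w₀ over full span):
  y_2 = -w₀x²(L-x)²(x+2L)/(120LEI) = -(-3)·2²·(6-2)²·(2+2·6)/(120·6·10000) = 7/18750 m
Load 3 — applied couple M₀=6 kN·m at a=3 m (b=L-a=3):
  y_3 = (R_Ax³/6 - M_Ax²/2)/EI  [x≤a] with R_A=3/2, M_A=3/2 = ((3/2)·2³/6 - (3/2)·2²/2)/10000 = -1/10000 m
Load 4 — point force P=14 kN at a=4 m (b=L-a=2):
  y_4 = -Pb²x²(3aL-(3a+b)x)/(6L³EI)  [x≤a] = -14·2²·2²·(3·4·6-(3·4+2)·2)/(6·6³·10000) = -77/101250 m
Superposition: y = Σ y_i = -97709/101250000 m ≈ -0.000965 m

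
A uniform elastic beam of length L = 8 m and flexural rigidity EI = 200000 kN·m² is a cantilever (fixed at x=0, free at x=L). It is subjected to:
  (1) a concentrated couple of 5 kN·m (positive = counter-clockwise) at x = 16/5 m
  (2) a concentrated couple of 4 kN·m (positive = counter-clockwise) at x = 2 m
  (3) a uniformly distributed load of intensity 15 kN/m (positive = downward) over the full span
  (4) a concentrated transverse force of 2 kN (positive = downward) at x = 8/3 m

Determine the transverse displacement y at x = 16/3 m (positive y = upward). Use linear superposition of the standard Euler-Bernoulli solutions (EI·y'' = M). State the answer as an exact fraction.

y(16/3) = -214421/10125000 m

Load 1 — applied couple M₀=5 kN·m at a=16/5 m (b=L-a=24/5):
  y_1 = M₀a(2x-a)/(2EI)  [x>a] = 5·(16/5)·(2·(16/3)-(16/5))/(2·200000) = 14/46875 m
Load 2 — applied couple M₀=4 kN·m at a=2 m (b=L-a=6):
  y_2 = M₀a(2x-a)/(2EI)  [x>a] = 4·2·(2·(16/3)-2)/(2·200000) = 13/75000 m
Load 3 — uniform load w=15 kN/m over full span:
  y_3 = -wx²(x²-4Lx+6L²)/(24EI) = -15·(16/3)²·((16/3)²-4·8·(16/3)+6·8²)/(24·200000) = -1088/50625 m
Load 4 — point force P=2 kN at a=8/3 m (b=L-a=16/3):
  y_4 = -Pa²(3x-a)/(6EI)  [x>a] = -2·(8/3)²·(3·(16/3)-(8/3))/(6·200000) = -8/50625 m
Superposition: y = Σ y_i = -214421/10125000 m ≈ -0.021177 m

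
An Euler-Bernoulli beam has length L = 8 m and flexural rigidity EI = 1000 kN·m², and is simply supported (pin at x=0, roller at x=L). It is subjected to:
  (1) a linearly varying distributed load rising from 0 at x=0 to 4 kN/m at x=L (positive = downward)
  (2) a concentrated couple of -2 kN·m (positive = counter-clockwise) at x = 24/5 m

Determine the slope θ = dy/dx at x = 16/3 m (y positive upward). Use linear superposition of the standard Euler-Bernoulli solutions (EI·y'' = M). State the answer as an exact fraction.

Load 1 — triangular load w₀=4 kN/m (0→w₀ over full span):
  θ_1 = -w₀(7L⁴-30L²x²+15x⁴)/(360LEI) = -4·(7·8⁴-30·8²·(16/3)²+15·(16/3)⁴)/(360·8·1000) = 2912/151875 rad
Load 2 — applied couple M₀=-2 kN·m at a=24/5 m (b=L-a=16/5):
  θ_2 = (M₀x²/(2L)-M₀(x-a)+C₁)/EI  [x>a] with C₁=M₀(3b²-L²)/(6L)=104/75 = ((-2)·(16/3)²/(2·8)-(-2)·((16/3)-(24/5))+(104/75))/1000 = -31/28125 rad
Superposition: θ = Σ θ_i = 13723/759375 rad ≈ 0.018071 rad

θ(16/3) = 13723/759375 rad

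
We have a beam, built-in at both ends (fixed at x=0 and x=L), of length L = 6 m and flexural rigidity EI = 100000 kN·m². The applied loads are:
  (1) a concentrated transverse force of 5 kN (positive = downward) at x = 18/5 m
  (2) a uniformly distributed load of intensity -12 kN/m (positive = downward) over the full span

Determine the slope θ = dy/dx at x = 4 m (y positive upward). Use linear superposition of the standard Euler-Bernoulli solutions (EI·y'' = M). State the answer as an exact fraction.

Load 1 — point force P=5 kN at a=18/5 m (b=L-a=12/5):
  θ_1 = Pa²(L-x)(2bL-(3b+a)(L-x))/(2L³EI)  [x>a] = 5·(18/5)²·(6-4)·(2·(12/5)·6-(3·(12/5)+(18/5))·(6-4))/(2·6³·100000) = 27/1250000 rad
Load 2 — uniform load w=-12 kN/m over full span:
  θ_2 = -wx(L-x)(L-2x)/(12EI) = -(-12)·4·(6-4)·(6-2·4)/(12·100000) = -1/6250 rad
Superposition: θ = Σ θ_i = -173/1250000 rad ≈ -0.000138 rad

θ(4) = -173/1250000 rad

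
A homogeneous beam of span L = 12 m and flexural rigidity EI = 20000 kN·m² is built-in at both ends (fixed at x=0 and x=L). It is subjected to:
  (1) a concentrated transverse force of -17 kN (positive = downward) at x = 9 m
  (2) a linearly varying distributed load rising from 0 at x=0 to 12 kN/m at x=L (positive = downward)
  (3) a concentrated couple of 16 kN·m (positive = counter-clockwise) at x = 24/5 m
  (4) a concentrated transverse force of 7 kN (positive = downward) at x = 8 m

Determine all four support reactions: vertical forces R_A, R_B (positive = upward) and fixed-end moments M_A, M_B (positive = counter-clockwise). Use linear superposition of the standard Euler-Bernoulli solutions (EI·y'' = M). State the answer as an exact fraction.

R_A = 489857/21600 kN, M_A = 202247/3600 kN·m, R_B = 849343/21600 kN, M_B = -234133/3600 kN·m

Load 1 — point force P=-17 kN at a=9 m (b=L-a=3):
  R_A = Pb²(3a+b)/L³ = (-17)·3²·(3·9+3)/12³ = -85/32 kN
  M_A = Pab²/L² = (-17)·9·3²/12² = -153/16 kN·m
  R_B = Pa²(a+3b)/L³ = (-17)·9²·(9+3·3)/12³ = -459/32 kN
  M_B = -Pa²b/L² = -(-17)·9²·3/12² = 459/16 kN·m
Load 2 — triangular load w₀=12 kN/m (0→w₀ over full span):
  R_A = 3w₀L/20 = 3·12·12/20 = 108/5 kN
  M_A = w₀L²/30 = 12·12²/30 = 288/5 kN·m
  R_B = 7w₀L/20 = 7·12·12/20 = 252/5 kN
  M_B = -w₀L²/20 = -12·12²/20 = -432/5 kN·m
Load 3 — applied couple M₀=16 kN·m at a=24/5 m (b=L-a=36/5):
  R_A = 6M₀ab/L³ = 6·16·(24/5)·(36/5)/12³ = 48/25 kN
  M_A = M₀b(2a-b)/L² = 16·(36/5)·(2·(24/5)-(36/5))/12² = 48/25 kN·m
  R_B = -6M₀ab/L³ = -6·16·(24/5)·(36/5)/12³ = -48/25 kN
  M_B = M₀a(2b-a)/L² = 16·(24/5)·(2·(36/5)-(24/5))/12² = 128/25 kN·m
Load 4 — point force P=7 kN at a=8 m (b=L-a=4):
  R_A = Pb²(3a+b)/L³ = 7·4²·(3·8+4)/12³ = 49/27 kN
  M_A = Pab²/L² = 7·8·4²/12² = 56/9 kN·m
  R_B = Pa²(a+3b)/L³ = 7·8²·(8+3·4)/12³ = 140/27 kN
  M_B = -Pa²b/L² = -7·8²·4/12² = -112/9 kN·m
Superposition: R_A = 489857/21600 kN, M_A = 202247/3600 kN·m, R_B = 849343/21600 kN, M_B = -234133/3600 kN·m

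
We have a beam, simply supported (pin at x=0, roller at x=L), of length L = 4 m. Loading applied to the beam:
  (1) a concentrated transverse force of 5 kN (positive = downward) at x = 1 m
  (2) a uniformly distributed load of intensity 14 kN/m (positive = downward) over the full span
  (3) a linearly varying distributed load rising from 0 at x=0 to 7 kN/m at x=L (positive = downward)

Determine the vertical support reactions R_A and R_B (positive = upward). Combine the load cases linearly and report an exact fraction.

Load 1 — point force P=5 kN at a=1 m (b=L-a=3):
  R_A = Pb/L = 5·3/4 = 15/4 kN
  R_B = Pa/L = 5·1/4 = 5/4 kN
Load 2 — uniform load w=14 kN/m over full span:
  R_A = wL/2 = 14·4/2 = 28 kN
  R_B = wL/2 = 14·4/2 = 28 kN
Load 3 — triangular load w₀=7 kN/m (0→w₀ over full span):
  R_A = w₀L/6 = 7·4/6 = 14/3 kN
  R_B = w₀L/3 = 7·4/3 = 28/3 kN
Superposition: R_A = 437/12 kN, R_B = 463/12 kN

R_A = 437/12 kN, R_B = 463/12 kN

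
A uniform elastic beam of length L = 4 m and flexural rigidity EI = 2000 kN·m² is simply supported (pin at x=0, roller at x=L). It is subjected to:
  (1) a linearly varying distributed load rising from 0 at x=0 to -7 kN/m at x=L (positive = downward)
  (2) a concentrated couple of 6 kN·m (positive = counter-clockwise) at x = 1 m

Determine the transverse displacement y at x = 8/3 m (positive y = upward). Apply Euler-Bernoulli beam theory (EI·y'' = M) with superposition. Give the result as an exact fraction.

y(8/3) = 10343/1458000 m

Load 1 — triangular load w₀=-7 kN/m (0→w₀ over full span):
  y_1 = -w₀x(7L⁴-10L²x²+3x⁴)/(360LEI) = -(-7)·(8/3)·(7·4⁴-10·4²·(8/3)²+3·(8/3)⁴)/(360·4·2000) = 476/91125 m
Load 2 — applied couple M₀=6 kN·m at a=1 m (b=L-a=3):
  y_2 = (M₀x³/(6L)-M₀(x-a)²/2+C₁x)/EI  [x>a] with C₁=M₀(3b²-L²)/(6L)=11/4 = (6·(8/3)³/(6·4)-6·((8/3)-1)²/2+(11/4)·(8/3))/2000 = 101/54000 m
Superposition: y = Σ y_i = 10343/1458000 m ≈ 0.007094 m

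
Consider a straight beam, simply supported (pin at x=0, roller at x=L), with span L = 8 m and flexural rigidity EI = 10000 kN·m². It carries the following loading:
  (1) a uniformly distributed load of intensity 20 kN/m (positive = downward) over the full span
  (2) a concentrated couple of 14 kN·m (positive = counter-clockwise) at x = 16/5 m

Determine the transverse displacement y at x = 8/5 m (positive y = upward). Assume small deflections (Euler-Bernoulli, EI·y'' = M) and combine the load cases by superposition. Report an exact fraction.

Load 1 — uniform load w=20 kN/m over full span:
  y_1 = -wx(L³-2Lx²+x³)/(24EI) = -20·(8/5)·(8³-2·8·(8/5)²+(8/5)³)/(24·10000) = -14848/234375 m
Load 2 — applied couple M₀=14 kN·m at a=16/5 m (b=L-a=24/5):
  y_2 = (M₀x³/(6L)+C₁x)/EI  [x≤a] with C₁=M₀(3b²-L²)/(6L)=112/75 = (14·(8/5)³/(6·8)+(112/75)·(8/5))/10000 = 28/78125 m
Superposition: y = Σ y_i = -14764/234375 m ≈ -0.062993 m

y(8/5) = -14764/234375 m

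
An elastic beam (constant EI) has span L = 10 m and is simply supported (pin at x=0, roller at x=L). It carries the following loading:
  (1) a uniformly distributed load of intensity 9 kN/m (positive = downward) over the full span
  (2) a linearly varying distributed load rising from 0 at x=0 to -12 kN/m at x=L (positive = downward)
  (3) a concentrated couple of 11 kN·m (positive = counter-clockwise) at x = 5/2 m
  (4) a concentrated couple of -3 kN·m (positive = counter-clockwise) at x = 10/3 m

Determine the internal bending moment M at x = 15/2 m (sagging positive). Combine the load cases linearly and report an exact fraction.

M(15/2) = 67/4 kN·m

Load 1 — uniform load w=9 kN/m over full span:
  M_1 = wx(L-x)/2 = 9·(15/2)·(10-(15/2))/2 = 675/8 kN·m
Load 2 — triangular load w₀=-12 kN/m (0→w₀ over full span):
  M_2 = w₀Lx/6 - w₀x³/(6L) = (-12)·10·(15/2)/6 - (-12)·(15/2)³/(6·10) = -525/8 kN·m
Load 3 — applied couple M₀=11 kN·m at a=5/2 m (b=L-a=15/2):
  M_3 = M₀x/L - M₀  [x>a] = 11·(15/2)/10 - 11 = -11/4 kN·m
Load 4 — applied couple M₀=-3 kN·m at a=10/3 m (b=L-a=20/3):
  M_4 = M₀x/L - M₀  [x>a] = (-3)·(15/2)/10 - (-3) = 3/4 kN·m
Superposition: M = Σ M_i = 67/4 kN·m ≈ 16.750000 kN·m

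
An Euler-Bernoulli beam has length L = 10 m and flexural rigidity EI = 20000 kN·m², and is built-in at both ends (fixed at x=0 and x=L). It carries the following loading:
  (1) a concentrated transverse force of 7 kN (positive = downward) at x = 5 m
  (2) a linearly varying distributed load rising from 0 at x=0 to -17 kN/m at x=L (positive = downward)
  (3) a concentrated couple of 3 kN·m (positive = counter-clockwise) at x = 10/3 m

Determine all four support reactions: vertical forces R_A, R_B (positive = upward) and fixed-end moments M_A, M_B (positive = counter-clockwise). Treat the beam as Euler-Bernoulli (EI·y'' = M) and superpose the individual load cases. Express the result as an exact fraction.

R_A = -108/5 kN, M_A = -575/12 kN·m, R_B = -282/5 kN, M_B = 309/4 kN·m

Load 1 — point force P=7 kN at a=5 m (b=L-a=5):
  R_A = Pb²(3a+b)/L³ = 7·5²·(3·5+5)/10³ = 7/2 kN
  M_A = Pab²/L² = 7·5·5²/10² = 35/4 kN·m
  R_B = Pa²(a+3b)/L³ = 7·5²·(5+3·5)/10³ = 7/2 kN
  M_B = -Pa²b/L² = -7·5²·5/10² = -35/4 kN·m
Load 2 — triangular load w₀=-17 kN/m (0→w₀ over full span):
  R_A = 3w₀L/20 = 3·(-17)·10/20 = -51/2 kN
  M_A = w₀L²/30 = (-17)·10²/30 = -170/3 kN·m
  R_B = 7w₀L/20 = 7·(-17)·10/20 = -119/2 kN
  M_B = -w₀L²/20 = -(-17)·10²/20 = 85 kN·m
Load 3 — applied couple M₀=3 kN·m at a=10/3 m (b=L-a=20/3):
  R_A = 6M₀ab/L³ = 6·3·(10/3)·(20/3)/10³ = 2/5 kN
  M_A = M₀b(2a-b)/L² = 3·(20/3)·(2·(10/3)-(20/3))/10² = 0 kN·m
  R_B = -6M₀ab/L³ = -6·3·(10/3)·(20/3)/10³ = -2/5 kN
  M_B = M₀a(2b-a)/L² = 3·(10/3)·(2·(20/3)-(10/3))/10² = 1 kN·m
Superposition: R_A = -108/5 kN, M_A = -575/12 kN·m, R_B = -282/5 kN, M_B = 309/4 kN·m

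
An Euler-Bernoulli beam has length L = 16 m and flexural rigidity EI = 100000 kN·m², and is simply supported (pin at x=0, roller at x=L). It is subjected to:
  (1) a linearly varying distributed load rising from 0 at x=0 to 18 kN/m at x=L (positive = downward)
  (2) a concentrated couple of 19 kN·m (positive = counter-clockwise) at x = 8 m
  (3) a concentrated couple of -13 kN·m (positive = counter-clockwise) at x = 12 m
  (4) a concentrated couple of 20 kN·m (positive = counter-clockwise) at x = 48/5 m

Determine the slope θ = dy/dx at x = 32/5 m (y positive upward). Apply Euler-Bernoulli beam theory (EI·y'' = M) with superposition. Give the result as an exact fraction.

Load 1 — triangular load w₀=18 kN/m (0→w₀ over full span):
  θ_1 = -w₀(7L⁴-30L²x²+15x⁴)/(360LEI) = -18·(7·16⁴-30·16²·(32/5)²+15·(32/5)⁴)/(360·16·100000) = -10336/1953125 rad
Load 2 — applied couple M₀=19 kN·m at a=8 m (b=L-a=8):
  θ_2 = (M₀x²/(2L)+C₁)/EI  [x≤a] with C₁=M₀(3b²-L²)/(6L)=-38/3 = (19·(32/5)²/(2·16)+(-38/3))/100000 = 437/3750000 rad
Load 3 — applied couple M₀=-13 kN·m at a=12 m (b=L-a=4):
  θ_3 = (M₀x²/(2L)+C₁)/EI  [x≤a] with C₁=M₀(3b²-L²)/(6L)=169/6 = ((-13)·(32/5)²/(2·16)+(169/6))/100000 = 1729/15000000 rad
Load 4 — applied couple M₀=20 kN·m at a=48/5 m (b=L-a=32/5):
  θ_4 = (M₀x²/(2L)+C₁)/EI  [x≤a] with C₁=M₀(3b²-L²)/(6L)=-416/15 = (20·(32/5)²/(2·16)+(-416/15))/100000 = -1/46875 rad
Superposition: θ = Σ θ_i = -1905587/375000000 rad ≈ -0.005082 rad

θ(32/5) = -1905587/375000000 rad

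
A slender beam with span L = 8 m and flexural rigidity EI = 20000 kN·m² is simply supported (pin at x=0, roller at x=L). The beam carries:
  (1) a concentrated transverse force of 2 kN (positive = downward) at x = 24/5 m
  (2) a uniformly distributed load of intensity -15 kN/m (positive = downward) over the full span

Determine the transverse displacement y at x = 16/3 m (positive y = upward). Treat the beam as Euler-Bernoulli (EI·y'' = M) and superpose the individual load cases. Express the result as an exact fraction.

y(16/3) = 214288/6328125 m

Load 1 — point force P=2 kN at a=24/5 m (b=L-a=16/5):
  y_1 = -Pa(L-x)(2Lx-a²-x²)/(6LEI)  [x>a] = -2·(24/5)·(8-(16/3))·(2·8·(16/3)-(24/5)²-(16/3)²)/(6·8·20000) = -1904/2109375 m
Load 2 — uniform load w=-15 kN/m over full span:
  y_2 = -wx(L³-2Lx²+x³)/(24EI) = -(-15)·(16/3)·(8³-2·8·(16/3)²+(16/3)³)/(24·20000) = 352/10125 m
Superposition: y = Σ y_i = 214288/6328125 m ≈ 0.033863 m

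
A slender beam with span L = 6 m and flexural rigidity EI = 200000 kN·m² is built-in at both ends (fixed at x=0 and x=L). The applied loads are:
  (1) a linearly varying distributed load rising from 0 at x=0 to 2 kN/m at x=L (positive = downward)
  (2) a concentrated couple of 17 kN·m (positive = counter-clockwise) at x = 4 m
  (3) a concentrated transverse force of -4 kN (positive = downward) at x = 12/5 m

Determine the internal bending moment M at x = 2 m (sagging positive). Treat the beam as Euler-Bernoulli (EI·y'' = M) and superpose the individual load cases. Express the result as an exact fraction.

Load 1 — triangular load w₀=2 kN/m (0→w₀ over full span):
  M_1 = 3w₀Lx/20 - w₀L²/30 - w₀x³/(6L) = 3·2·6·2/20 - 2·6²/30 - 2·2³/(6·6) = 34/45 kN·m
Load 2 — applied couple M₀=17 kN·m at a=4 m (b=L-a=2):
  M_2 = R_Ax - M_A  [x≤a] with R_A=34/9, M_A=17/3 = (34/9)·2 - (17/3) = 17/9 kN·m
Load 3 — point force P=-4 kN at a=12/5 m (b=L-a=18/5):
  M_3 = Pb²(3a+b)x/L³ - Pab²/L²  [x≤a] = (-4)·(18/5)²·(3·(12/5)+(18/5))·2/6³ - (-4)·(12/5)·(18/5)²/6² = -216/125 kN·m
Superposition: M = Σ M_i = 1031/1125 kN·m ≈ 0.916444 kN·m

M(2) = 1031/1125 kN·m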